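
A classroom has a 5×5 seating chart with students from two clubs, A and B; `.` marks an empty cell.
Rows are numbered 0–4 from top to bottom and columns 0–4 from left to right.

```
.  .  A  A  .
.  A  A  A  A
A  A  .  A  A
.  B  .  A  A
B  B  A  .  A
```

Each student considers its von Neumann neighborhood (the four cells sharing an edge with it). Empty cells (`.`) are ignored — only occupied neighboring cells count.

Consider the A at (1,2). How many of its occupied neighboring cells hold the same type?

Occupied neighbors of (1,2): (0,2)=A, (1,1)=A, (1,3)=A.
Same type (A): 3 of 3.

3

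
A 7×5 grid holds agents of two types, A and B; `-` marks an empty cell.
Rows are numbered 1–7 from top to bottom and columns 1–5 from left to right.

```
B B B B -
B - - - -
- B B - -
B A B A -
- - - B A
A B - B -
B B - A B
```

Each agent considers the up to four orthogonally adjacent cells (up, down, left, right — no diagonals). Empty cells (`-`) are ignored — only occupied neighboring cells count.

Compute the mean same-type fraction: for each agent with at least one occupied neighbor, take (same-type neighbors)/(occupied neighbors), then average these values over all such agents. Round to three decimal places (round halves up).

Row 1: (1,1)B 2/2 · (1,2)B 2/2 · (1,3)B 2/2 · (1,4)B 1/1
Row 2: (2,1)B 1/1
Row 3: (3,2)B 1/2 · (3,3)B 2/2
Row 4: (4,1)B 0/1 · (4,2)A 0/3 · (4,3)B 1/3 · (4,4)A 0/2
Row 5: (5,4)B 1/3 · (5,5)A 0/1
Row 6: (6,1)A 0/2 · (6,2)B 1/2 · (6,4)B 1/2
Row 7: (7,1)B 1/2 · (7,2)B 2/2 · (7,4)A 0/2 · (7,5)B 0/1
Sum over 20 agents: 2/2 + 2/2 + 2/2 + 1/1 + 1/1 + 1/2 + 2/2 + 0/1 + 0/3 + 1/3 + 0/2 + 1/3 + 0/1 + 0/2 + 1/2 + 1/2 + 1/2 + 2/2 + 0/2 + 0/1 = 29/3; mean = 29/3 ÷ 20 = 29/60 = 0.483333… → 0.483.

0.483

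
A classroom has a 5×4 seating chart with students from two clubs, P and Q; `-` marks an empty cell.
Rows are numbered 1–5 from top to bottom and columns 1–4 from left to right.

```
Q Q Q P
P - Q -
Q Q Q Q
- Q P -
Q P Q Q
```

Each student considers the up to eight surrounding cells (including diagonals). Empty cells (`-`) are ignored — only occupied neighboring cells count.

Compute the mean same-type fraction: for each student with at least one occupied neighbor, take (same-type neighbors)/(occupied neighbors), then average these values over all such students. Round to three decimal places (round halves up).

0.510

Row 1: (1,1)Q 1/2 · (1,2)Q 3/4 · (1,3)Q 2/3 · (1,4)P 0/2
Row 2: (2,1)P 0/4 · (2,3)Q 5/6
Row 3: (3,1)Q 2/3 · (3,2)Q 4/6 · (3,3)Q 4/5 · (3,4)Q 2/3
Row 4: (4,2)Q 5/7 · (4,3)P 1/7
Row 5: (5,1)Q 1/2 · (5,2)P 1/4 · (5,3)Q 2/4 · (5,4)Q 1/2
Sum over 16 students: 1/2 + 3/4 + 2/3 + 0/2 + 0/4 + 5/6 + 2/3 + 4/6 + 4/5 + 2/3 + 5/7 + 1/7 + 1/2 + 1/4 + 2/4 + 1/2 = 571/70; mean = 571/70 ÷ 16 = 571/1120 = 0.509821… → 0.510.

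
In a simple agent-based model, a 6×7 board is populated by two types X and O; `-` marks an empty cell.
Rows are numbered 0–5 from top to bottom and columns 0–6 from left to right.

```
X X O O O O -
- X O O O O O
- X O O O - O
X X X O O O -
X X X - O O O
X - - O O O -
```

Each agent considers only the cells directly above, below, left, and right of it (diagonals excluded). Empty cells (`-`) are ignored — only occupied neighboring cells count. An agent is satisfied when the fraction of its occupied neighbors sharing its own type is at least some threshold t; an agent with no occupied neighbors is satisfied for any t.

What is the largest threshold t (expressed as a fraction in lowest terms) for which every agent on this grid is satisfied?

(0,0)X 1/1
(0,1)X 2/3
(0,2)O 2/3
(0,3)O 3/3
(0,4)O 3/3
(0,5)O 2/2
(1,1)X 2/3
(1,2)O 3/4
(1,3)O 4/4
(1,4)O 4/4
(1,5)O 3/3
(1,6)O 2/2
(2,1)X 2/3
(2,2)O 2/4
(2,3)O 4/4
(2,4)O 3/3
(2,6)O 1/1
(3,0)X 2/2
(3,1)X 4/4
(3,2)X 2/4
(3,3)O 2/3
(3,4)O 4/4
(3,5)O 2/2
(4,0)X 3/3
(4,1)X 3/3
(4,2)X 2/2
(4,4)O 3/3
(4,5)O 4/4
(4,6)O 1/1
(5,0)X 1/1
(5,3)O 1/1
(5,4)O 3/3
(5,5)O 2/2
The smallest same-type fraction is 2/4 at (2,2), which reduces to 1/2. Any threshold above that leaves this agent unsatisfied.

1/2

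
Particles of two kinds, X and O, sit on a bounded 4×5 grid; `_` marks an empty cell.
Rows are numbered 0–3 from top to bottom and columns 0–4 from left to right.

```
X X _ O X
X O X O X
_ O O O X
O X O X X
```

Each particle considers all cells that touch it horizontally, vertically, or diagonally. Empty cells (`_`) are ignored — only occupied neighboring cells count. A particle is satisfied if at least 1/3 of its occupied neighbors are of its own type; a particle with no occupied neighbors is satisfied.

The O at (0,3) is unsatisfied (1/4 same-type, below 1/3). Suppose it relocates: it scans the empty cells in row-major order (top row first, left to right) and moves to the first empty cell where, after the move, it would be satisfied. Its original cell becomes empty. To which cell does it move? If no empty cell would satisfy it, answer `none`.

Vacating (0,3). Empty cells in order:
  (0,2): 2/4 same-type → satisfied — stop here.

(0,2)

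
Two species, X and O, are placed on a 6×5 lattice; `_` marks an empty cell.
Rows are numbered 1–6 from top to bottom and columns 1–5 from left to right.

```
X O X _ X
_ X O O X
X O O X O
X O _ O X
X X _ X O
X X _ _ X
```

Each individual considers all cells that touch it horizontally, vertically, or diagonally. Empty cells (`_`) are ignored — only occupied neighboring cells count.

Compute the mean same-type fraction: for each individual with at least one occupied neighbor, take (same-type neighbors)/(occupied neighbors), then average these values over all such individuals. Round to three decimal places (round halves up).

Row 1: (1,1)X 1/2 · (1,2)O 1/4 · (1,3)X 1/4 · (1,5)X 1/2
Row 2: (2,2)X 3/7 · (2,3)O 4/7 · (2,4)O 3/7 · (2,5)X 2/4
Row 3: (3,1)X 2/4 · (3,2)O 3/6 · (3,3)O 5/7 · (3,4)X 2/7 · (3,5)O 2/5
Row 4: (4,1)X 3/5 · (4,2)O 2/6 · (4,4)O 3/6 · (4,5)X 2/5
Row 5: (5,1)X 4/5 · (5,2)X 4/5 · (5,4)X 2/4 · (5,5)O 1/4
Row 6: (6,1)X 3/3 · (6,2)X 3/3 · (6,5)X 1/2
Sum over 24 individuals: 1/2 + 1/4 + 1/4 + 1/2 + 3/7 + 4/7 + 3/7 + 2/4 + 2/4 + 3/6 + 5/7 + 2/7 + 2/5 + 3/5 + 2/6 + 3/6 + 2/5 + 4/5 + 4/5 + 2/4 + 1/4 + 3/3 + 3/3 + 1/2 = 1051/84; mean = 1051/84 ÷ 24 = 1051/2016 = 0.521329… → 0.521.

0.521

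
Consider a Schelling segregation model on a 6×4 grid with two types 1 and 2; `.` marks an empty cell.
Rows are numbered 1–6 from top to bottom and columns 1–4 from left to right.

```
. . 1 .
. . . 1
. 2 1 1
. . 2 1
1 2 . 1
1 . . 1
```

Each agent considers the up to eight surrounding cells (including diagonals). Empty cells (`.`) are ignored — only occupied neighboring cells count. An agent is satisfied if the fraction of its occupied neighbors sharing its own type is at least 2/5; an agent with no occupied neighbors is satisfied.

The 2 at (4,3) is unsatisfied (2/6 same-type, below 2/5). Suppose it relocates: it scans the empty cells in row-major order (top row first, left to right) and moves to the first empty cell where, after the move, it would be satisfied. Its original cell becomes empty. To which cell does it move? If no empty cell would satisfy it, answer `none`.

Vacating (4,3). Empty cells in order:
  (1,1): 0/0 same-type → satisfied — stop here.

(1,1)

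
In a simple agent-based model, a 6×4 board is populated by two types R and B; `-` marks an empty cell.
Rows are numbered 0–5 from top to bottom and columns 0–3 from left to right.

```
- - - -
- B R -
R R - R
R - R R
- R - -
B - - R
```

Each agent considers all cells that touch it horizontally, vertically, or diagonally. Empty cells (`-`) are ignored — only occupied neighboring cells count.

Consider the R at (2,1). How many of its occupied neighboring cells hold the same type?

Occupied neighbors of (2,1): (1,1)=B, (1,2)=R, (2,0)=R, (3,0)=R, (3,2)=R.
Same type (R): 4 of 5.

4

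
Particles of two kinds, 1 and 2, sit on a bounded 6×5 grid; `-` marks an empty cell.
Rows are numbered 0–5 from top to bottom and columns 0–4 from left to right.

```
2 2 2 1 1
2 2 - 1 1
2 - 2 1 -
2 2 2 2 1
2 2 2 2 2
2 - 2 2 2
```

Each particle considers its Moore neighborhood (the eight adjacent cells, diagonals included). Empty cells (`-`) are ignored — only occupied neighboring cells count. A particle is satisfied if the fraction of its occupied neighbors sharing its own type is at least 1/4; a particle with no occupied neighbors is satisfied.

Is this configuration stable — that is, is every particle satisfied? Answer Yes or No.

Row 0: (0,0)2 3/3 ok · (0,1)2 4/4 ok · (0,2)2 2/4 ok · (0,3)1 3/4 ok · (0,4)1 3/3 ok
Row 1: (1,0)2 4/4 ok · (1,1)2 6/6 ok · (1,3)1 4/6 ok · (1,4)1 4/4 ok
Row 2: (2,0)2 4/4 ok · (2,2)2 4/6 ok · (2,3)1 3/6 ok
Row 3: (3,0)2 4/4 ok · (3,1)2 7/7 ok · (3,2)2 6/7 ok · (3,3)2 5/7 ok · (3,4)1 1/4 ok
Row 4: (4,0)2 4/4 ok · (4,1)2 7/7 ok · (4,2)2 7/7 ok · (4,3)2 7/8 ok · (4,4)2 4/5 ok
Row 5: (5,0)2 2/2 ok · (5,2)2 4/4 ok · (5,3)2 5/5 ok · (5,4)2 3/3 ok
All meet the threshold, so the configuration is stable.

Yes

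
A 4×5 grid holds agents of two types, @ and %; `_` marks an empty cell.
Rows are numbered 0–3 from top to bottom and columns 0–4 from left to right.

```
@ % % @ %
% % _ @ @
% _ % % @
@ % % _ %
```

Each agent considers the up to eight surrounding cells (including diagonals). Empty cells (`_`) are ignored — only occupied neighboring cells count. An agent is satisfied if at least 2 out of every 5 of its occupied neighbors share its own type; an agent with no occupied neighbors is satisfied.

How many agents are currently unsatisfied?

(0,0)@ 0/3 unhappy
(0,1)% 3/4 ok
(0,2)% 2/4 ok
(0,3)@ 2/4 ok
(0,4)% 0/3 unhappy
(1,0)% 3/4 ok
(1,1)% 5/6 ok
(1,3)@ 3/7 ok
(1,4)@ 3/5 ok
(2,0)% 3/4 ok
(2,2)% 4/5 ok
(2,3)% 3/6 ok
(2,4)@ 2/4 ok
(3,0)@ 0/2 unhappy
(3,1)% 3/4 ok
(3,2)% 3/3 ok
(3,4)% 1/2 ok
Unsatisfied: (0,0), (0,4), (3,0) — 3 in total.

3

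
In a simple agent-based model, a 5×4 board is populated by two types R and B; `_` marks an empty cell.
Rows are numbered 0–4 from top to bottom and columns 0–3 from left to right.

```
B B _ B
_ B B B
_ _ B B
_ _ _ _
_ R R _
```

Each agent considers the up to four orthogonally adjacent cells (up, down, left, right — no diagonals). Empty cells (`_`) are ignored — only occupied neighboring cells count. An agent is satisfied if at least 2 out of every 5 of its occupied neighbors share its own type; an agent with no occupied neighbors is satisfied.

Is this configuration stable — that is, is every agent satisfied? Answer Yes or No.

Row 0: (0,0)B 1/1 ✓ · (0,1)B 2/2 ✓ · (0,3)B 1/1 ✓
Row 1: (1,1)B 2/2 ✓ · (1,2)B 3/3 ✓ · (1,3)B 3/3 ✓
Row 2: (2,2)B 2/2 ✓ · (2,3)B 2/2 ✓
Row 4: (4,1)R 1/1 ✓ · (4,2)R 1/1 ✓
All meet the threshold, so the configuration is stable.

Yes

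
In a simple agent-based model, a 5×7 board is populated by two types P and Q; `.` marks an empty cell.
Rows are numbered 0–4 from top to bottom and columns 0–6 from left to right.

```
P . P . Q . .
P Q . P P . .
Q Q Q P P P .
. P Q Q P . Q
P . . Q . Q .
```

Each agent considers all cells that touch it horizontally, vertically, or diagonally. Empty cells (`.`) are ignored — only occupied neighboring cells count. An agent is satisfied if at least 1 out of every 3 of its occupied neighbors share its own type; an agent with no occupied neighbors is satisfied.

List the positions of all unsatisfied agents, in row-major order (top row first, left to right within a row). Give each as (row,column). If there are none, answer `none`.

(0,4), (1,0), (3,1)

(0,0)P 1/2 ✓
(0,2)P 1/2 ✓
(0,4)Q 0/2 ✗
(1,0)P 1/4 ✗
(1,1)Q 3/6 ✓
(1,3)P 4/6 ✓
(1,4)P 4/5 ✓
(2,0)Q 2/4 ✓
(2,1)Q 4/6 ✓
(2,2)Q 4/7 ✓
(2,3)P 4/7 ✓
(2,4)P 5/6 ✓
(2,5)P 3/4 ✓
(3,1)P 1/5 ✗
(3,2)Q 4/6 ✓
(3,3)Q 3/6 ✓
(3,4)P 3/6 ✓
(3,6)Q 1/2 ✓
(4,0)P 1/1 ✓
(4,3)Q 2/3 ✓
(4,5)Q 1/2 ✓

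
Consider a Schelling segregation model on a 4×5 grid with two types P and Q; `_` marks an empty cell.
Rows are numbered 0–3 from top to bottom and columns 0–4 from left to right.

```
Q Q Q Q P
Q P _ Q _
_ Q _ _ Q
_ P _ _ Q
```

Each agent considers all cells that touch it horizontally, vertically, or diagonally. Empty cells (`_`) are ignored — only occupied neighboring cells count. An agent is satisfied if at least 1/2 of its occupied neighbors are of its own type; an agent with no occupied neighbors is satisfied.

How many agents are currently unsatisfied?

(0,0)Q 2/3 satisfied
(0,1)Q 3/4 satisfied
(0,2)Q 3/4 satisfied
(0,3)Q 2/3 satisfied
(0,4)P 0/2 not
(1,0)Q 3/4 satisfied
(1,1)P 0/5 not
(1,3)Q 3/4 satisfied
(2,1)Q 1/3 not
(2,4)Q 2/2 satisfied
(3,1)P 0/1 not
(3,4)Q 1/1 satisfied
Unsatisfied: (0,4), (1,1), (2,1), (3,1) — 4 in total.

4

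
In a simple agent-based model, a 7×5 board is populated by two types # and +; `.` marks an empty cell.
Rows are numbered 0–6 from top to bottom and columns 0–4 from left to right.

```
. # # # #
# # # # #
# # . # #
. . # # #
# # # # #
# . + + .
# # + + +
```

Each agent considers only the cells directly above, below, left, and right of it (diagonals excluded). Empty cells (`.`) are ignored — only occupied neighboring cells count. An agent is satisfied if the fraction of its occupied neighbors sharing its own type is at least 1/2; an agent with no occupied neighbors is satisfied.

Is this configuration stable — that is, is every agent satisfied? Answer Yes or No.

(0,1)# 2/2 ✓
(0,2)# 3/3 ✓
(0,3)# 3/3 ✓
(0,4)# 2/2 ✓
(1,0)# 2/2 ✓
(1,1)# 4/4 ✓
(1,2)# 3/3 ✓
(1,3)# 4/4 ✓
(1,4)# 3/3 ✓
(2,0)# 2/2 ✓
(2,1)# 2/2 ✓
(2,3)# 3/3 ✓
(2,4)# 3/3 ✓
(3,2)# 2/2 ✓
(3,3)# 4/4 ✓
(3,4)# 3/3 ✓
(4,0)# 2/2 ✓
(4,1)# 2/2 ✓
(4,2)# 3/4 ✓
(4,3)# 3/4 ✓
(4,4)# 2/2 ✓
(5,0)# 2/2 ✓
(5,2)+ 2/3 ✓
(5,3)+ 2/3 ✓
(6,0)# 2/2 ✓
(6,1)# 1/2 ✓
(6,2)+ 2/3 ✓
(6,3)+ 3/3 ✓
(6,4)+ 1/1 ✓
All meet the threshold, so the configuration is stable.

Yes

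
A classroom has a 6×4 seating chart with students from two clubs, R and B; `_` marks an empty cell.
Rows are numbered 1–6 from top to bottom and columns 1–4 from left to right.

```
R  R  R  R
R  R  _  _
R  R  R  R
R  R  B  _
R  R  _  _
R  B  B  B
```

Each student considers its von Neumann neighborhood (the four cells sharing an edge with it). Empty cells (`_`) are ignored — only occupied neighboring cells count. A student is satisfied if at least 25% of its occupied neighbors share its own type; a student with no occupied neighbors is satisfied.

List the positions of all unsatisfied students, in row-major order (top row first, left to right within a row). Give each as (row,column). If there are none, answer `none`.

(4,3)

Row 1: (1,1)R 2/2 satisfied · (1,2)R 3/3 satisfied · (1,3)R 2/2 satisfied · (1,4)R 1/1 satisfied
Row 2: (2,1)R 3/3 satisfied · (2,2)R 3/3 satisfied
Row 3: (3,1)R 3/3 satisfied · (3,2)R 4/4 satisfied · (3,3)R 2/3 satisfied · (3,4)R 1/1 satisfied
Row 4: (4,1)R 3/3 satisfied · (4,2)R 3/4 satisfied · (4,3)B 0/2 not
Row 5: (5,1)R 3/3 satisfied · (5,2)R 2/3 satisfied
Row 6: (6,1)R 1/2 satisfied · (6,2)B 1/3 satisfied · (6,3)B 2/2 satisfied · (6,4)B 1/1 satisfied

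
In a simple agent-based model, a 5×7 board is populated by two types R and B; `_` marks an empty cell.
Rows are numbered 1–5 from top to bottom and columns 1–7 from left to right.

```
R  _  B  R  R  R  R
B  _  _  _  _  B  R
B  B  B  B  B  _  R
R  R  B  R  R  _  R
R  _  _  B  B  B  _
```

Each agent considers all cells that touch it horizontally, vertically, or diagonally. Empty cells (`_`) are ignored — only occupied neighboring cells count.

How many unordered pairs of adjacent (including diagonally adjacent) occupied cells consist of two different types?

Scan each occupied cell's neighbors to the right and below (and the two forward diagonals) so each pair is counted once.
From row 1: 5 unlike of 10 pairs (running 5/10).
From row 2: 2 unlike of 6 pairs (running 7/16).
From row 3: 10 unlike of 18 pairs (running 17/34).
From row 4: 8 unlike of 13 pairs (running 25/47).
From row 5: 0 unlike of 2 pairs (running 25/49).
Total adjacent occupied pairs: 49; unlike-type pairs: 25.

25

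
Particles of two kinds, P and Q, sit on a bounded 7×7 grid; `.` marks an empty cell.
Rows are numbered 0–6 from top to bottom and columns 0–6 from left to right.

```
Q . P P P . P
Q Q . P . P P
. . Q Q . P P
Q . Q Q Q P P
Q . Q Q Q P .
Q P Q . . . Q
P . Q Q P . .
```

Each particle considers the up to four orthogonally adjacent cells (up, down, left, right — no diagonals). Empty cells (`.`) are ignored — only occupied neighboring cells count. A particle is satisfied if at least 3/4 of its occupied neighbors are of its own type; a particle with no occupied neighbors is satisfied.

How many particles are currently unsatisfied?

11

Row 0: (0,0)Q 1/1 satisfied · (0,2)P 1/1 satisfied · (0,3)P 3/3 satisfied · (0,4)P 1/1 satisfied · (0,6)P 1/1 satisfied
Row 1: (1,0)Q 2/2 satisfied · (1,1)Q 1/1 satisfied · (1,3)P 1/2 not · (1,5)P 2/2 satisfied · (1,6)P 3/3 satisfied
Row 2: (2,2)Q 2/2 satisfied · (2,3)Q 2/3 not · (2,5)P 3/3 satisfied · (2,6)P 3/3 satisfied
Row 3: (3,0)Q 1/1 satisfied · (3,2)Q 3/3 satisfied · (3,3)Q 4/4 satisfied · (3,4)Q 2/3 not · (3,5)P 3/4 satisfied · (3,6)P 2/2 satisfied
Row 4: (4,0)Q 2/2 satisfied · (4,2)Q 3/3 satisfied · (4,3)Q 3/3 satisfied · (4,4)Q 2/3 not · (4,5)P 1/2 not
Row 5: (5,0)Q 1/3 not · (5,1)P 0/2 not · (5,2)Q 2/3 not · (5,6)Q 0/0 satisfied
Row 6: (6,0)P 0/1 not · (6,2)Q 2/2 satisfied · (6,3)Q 1/2 not · (6,4)P 0/1 not
Unsatisfied: (1,3), (2,3), (3,4), (4,4), (4,5), (5,0), (5,1), (5,2), (6,0), (6,3), (6,4) — 11 in total.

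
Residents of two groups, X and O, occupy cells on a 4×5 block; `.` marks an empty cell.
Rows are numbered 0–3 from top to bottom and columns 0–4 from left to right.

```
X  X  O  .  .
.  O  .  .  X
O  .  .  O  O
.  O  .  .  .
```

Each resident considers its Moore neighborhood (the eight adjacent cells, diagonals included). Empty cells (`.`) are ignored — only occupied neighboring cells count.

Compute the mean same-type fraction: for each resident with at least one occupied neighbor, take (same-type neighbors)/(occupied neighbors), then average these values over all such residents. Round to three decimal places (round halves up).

Row 0: (0,0)X 1/2 · (0,1)X 1/3 · (0,2)O 1/2
Row 1: (1,1)O 2/4 · (1,4)X 0/2
Row 2: (2,0)O 2/2 · (2,3)O 1/2 · (2,4)O 1/2
Row 3: (3,1)O 1/1
Sum over 9 residents: 1/2 + 1/3 + 1/2 + 2/4 + 0/2 + 2/2 + 1/2 + 1/2 + 1/1 = 29/6; mean = 29/6 ÷ 9 = 29/54 = 0.537037… → 0.537.

0.537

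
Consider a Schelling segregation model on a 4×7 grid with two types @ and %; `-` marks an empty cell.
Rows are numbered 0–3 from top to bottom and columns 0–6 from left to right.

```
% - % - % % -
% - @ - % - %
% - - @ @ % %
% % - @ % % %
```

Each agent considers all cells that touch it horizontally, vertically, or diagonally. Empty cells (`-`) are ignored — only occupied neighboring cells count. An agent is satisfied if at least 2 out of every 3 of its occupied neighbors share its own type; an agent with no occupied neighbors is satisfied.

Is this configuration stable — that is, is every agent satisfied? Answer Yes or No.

No

(0,0)% 1/1 satisfied
(0,2)% 0/1 not
(0,4)% 2/2 satisfied
(0,5)% 3/3 satisfied
(1,0)% 2/2 satisfied
(1,2)@ 1/2 not
(1,4)% 3/5 not
(1,6)% 3/3 satisfied
(2,0)% 3/3 satisfied
(2,3)@ 3/5 not
(2,4)@ 2/6 not
(2,5)% 6/7 satisfied
(2,6)% 4/4 satisfied
(3,0)% 2/2 satisfied
(3,1)% 2/2 satisfied
(3,3)@ 2/3 satisfied
(3,4)% 2/5 not
(3,5)% 4/5 satisfied
(3,6)% 3/3 satisfied
For instance (0,2) has only 0/1 same-type neighbors, below 2/3.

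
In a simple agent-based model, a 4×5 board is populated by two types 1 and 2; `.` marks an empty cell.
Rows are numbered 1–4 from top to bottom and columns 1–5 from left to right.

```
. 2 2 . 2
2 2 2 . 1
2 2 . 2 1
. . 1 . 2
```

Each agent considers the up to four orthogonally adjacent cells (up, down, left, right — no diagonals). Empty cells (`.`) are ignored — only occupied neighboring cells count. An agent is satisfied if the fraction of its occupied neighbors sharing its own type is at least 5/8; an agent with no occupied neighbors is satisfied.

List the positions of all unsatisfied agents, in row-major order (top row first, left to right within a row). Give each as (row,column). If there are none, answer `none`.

(1,5), (2,5), (3,4), (3,5), (4,5)

(1,2)2 2/2 satisfied
(1,3)2 2/2 satisfied
(1,5)2 0/1 not
(2,1)2 2/2 satisfied
(2,2)2 4/4 satisfied
(2,3)2 2/2 satisfied
(2,5)1 1/2 not
(3,1)2 2/2 satisfied
(3,2)2 2/2 satisfied
(3,4)2 0/1 not
(3,5)1 1/3 not
(4,3)1 0/0 satisfied
(4,5)2 0/1 not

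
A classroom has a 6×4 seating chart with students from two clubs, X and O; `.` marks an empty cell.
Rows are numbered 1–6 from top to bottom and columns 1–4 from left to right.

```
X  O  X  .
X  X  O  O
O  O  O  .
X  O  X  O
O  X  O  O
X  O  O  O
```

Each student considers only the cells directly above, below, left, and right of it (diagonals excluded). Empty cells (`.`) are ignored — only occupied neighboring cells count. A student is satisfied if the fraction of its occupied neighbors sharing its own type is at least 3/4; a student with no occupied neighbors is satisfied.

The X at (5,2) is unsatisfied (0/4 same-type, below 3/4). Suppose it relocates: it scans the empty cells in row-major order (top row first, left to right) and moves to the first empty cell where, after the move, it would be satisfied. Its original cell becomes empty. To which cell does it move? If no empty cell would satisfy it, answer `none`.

Vacating (5,2). Empty cells in order:
  (1,4): 1/2 same-type → still unsatisfied.
  (3,4): 0/3 same-type → still unsatisfied.

none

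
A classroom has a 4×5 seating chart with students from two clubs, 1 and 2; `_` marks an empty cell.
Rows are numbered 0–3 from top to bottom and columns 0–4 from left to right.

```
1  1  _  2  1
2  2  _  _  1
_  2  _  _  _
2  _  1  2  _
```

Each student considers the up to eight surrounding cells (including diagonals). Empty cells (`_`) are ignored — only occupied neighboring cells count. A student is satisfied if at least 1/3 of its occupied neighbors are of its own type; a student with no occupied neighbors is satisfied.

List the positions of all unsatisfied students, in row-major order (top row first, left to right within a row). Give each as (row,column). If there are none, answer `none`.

(0,3), (3,2), (3,3)

(0,0)1 1/3 ✓
(0,1)1 1/3 ✓
(0,3)2 0/2 ✗
(0,4)1 1/2 ✓
(1,0)2 2/4 ✓
(1,1)2 2/4 ✓
(1,4)1 1/2 ✓
(2,1)2 3/4 ✓
(3,0)2 1/1 ✓
(3,2)1 0/2 ✗
(3,3)2 0/1 ✗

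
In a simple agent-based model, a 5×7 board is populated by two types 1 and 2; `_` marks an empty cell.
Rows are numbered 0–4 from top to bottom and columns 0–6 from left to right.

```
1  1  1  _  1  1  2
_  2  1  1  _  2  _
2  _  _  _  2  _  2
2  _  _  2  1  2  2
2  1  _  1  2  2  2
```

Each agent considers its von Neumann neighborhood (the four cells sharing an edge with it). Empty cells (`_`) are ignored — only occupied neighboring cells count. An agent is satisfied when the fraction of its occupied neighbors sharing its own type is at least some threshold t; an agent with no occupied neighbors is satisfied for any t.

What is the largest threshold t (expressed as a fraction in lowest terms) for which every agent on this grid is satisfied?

(0,0)1 1/1
(0,1)1 2/3
(0,2)1 2/2
(0,4)1 1/1
(0,5)1 1/3
(0,6)2 0/1
(1,1)2 0/2
(1,2)1 2/3
(1,3)1 1/1
(1,5)2 0/1
(2,0)2 1/1
(2,4)2 0/1
(2,6)2 1/1
(3,0)2 2/2
(3,3)2 0/2
(3,4)1 0/4
(3,5)2 2/3
(3,6)2 3/3
(4,0)2 1/2
(4,1)1 0/1
(4,3)1 0/2
(4,4)2 1/3
(4,5)2 3/3
(4,6)2 2/2
The smallest same-type fraction is 0/1 at (0,6), which reduces to 0/1. Any threshold above that leaves this agent unsatisfied.

0/1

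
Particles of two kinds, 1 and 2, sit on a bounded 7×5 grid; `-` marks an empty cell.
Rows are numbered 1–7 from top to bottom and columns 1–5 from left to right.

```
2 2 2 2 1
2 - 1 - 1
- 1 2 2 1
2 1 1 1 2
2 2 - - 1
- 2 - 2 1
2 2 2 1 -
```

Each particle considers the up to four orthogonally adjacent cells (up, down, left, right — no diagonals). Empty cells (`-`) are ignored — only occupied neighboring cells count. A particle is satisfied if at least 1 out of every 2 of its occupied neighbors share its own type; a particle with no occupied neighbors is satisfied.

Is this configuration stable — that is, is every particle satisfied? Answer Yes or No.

No

(1,1)2 2/2 ok
(1,2)2 2/2 ok
(1,3)2 2/3 ok
(1,4)2 1/2 ok
(1,5)1 1/2 ok
(2,1)2 1/1 ok
(2,3)1 0/2 unhappy
(2,5)1 2/2 ok
(3,2)1 1/2 ok
(3,3)2 1/4 unhappy
(3,4)2 1/3 unhappy
(3,5)1 1/3 unhappy
(4,1)2 1/2 ok
(4,2)1 2/4 ok
(4,3)1 2/3 ok
(4,4)1 1/3 unhappy
(4,5)2 0/3 unhappy
(5,1)2 2/2 ok
(5,2)2 2/3 ok
(5,5)1 1/2 ok
(6,2)2 2/2 ok
(6,4)2 0/2 unhappy
(6,5)1 1/2 ok
(7,1)2 1/1 ok
(7,2)2 3/3 ok
(7,3)2 1/2 ok
(7,4)1 0/2 unhappy
For instance (2,3) has only 0/2 same-type neighbors, below 1/2.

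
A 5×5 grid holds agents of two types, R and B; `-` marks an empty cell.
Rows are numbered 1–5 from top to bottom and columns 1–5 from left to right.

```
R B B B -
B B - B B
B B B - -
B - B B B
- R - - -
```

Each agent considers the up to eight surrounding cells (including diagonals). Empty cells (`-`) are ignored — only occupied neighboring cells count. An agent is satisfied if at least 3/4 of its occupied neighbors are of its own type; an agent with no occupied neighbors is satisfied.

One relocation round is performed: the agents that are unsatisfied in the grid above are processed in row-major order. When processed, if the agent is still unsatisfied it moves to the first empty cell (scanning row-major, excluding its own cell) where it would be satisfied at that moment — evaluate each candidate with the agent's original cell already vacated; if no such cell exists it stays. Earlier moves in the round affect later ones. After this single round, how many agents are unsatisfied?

1

Initially unsatisfied (in order): (1,1), (4,1), (5,2).
  (1,1): no empty cell satisfies it; stays.
  (4,1) → (1,5).
  (5,2) → (5,1).
Resulting grid:
R B B B B
B B - B B
B B B - -
- - B B B
R - - - -
Unsatisfied now: (1,1).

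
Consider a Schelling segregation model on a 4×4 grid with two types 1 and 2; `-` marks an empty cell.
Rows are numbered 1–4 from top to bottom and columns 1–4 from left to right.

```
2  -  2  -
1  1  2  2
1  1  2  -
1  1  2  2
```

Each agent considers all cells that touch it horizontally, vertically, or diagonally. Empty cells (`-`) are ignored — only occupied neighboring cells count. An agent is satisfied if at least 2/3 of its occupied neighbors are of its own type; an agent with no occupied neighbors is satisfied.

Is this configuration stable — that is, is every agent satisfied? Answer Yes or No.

No

Row 1: (1,1)2 0/2 ✗ · (1,3)2 2/3 ✓
Row 2: (2,1)1 3/4 ✓ · (2,2)1 3/7 ✗ · (2,3)2 3/5 ✗ · (2,4)2 3/3 ✓
Row 3: (3,1)1 5/5 ✓ · (3,2)1 5/8 ✗ · (3,3)2 4/7 ✗
Row 4: (4,1)1 3/3 ✓ · (4,2)1 3/5 ✗ · (4,3)2 2/4 ✗ · (4,4)2 2/2 ✓
For instance (1,1) has only 0/2 same-type neighbors, below 2/3.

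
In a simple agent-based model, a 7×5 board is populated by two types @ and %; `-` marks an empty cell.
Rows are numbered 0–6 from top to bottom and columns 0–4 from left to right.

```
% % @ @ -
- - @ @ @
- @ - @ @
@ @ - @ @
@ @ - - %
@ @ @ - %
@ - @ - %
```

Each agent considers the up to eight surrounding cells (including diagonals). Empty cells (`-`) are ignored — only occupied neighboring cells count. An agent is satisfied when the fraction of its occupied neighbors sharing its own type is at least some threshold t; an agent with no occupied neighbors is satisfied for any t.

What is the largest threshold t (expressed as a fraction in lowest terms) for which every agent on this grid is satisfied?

1/3

(0,0)% 1/1
(0,1)% 1/3
(0,2)@ 3/4
(0,3)@ 4/4
(1,2)@ 5/6
(1,3)@ 6/6
(1,4)@ 4/4
(2,1)@ 3/3
(2,3)@ 6/6
(2,4)@ 5/5
(3,0)@ 4/4
(3,1)@ 4/4
(3,3)@ 3/4
(3,4)@ 3/4
(4,0)@ 5/5
(4,1)@ 6/6
(4,4)% 1/3
(5,0)@ 4/4
(5,1)@ 6/6
(5,2)@ 3/3
(5,4)% 2/2
(6,0)@ 2/2
(6,2)@ 2/2
(6,4)% 1/1
The smallest same-type fraction is 1/3 at (0,1), which reduces to 1/3. Any threshold above that leaves this agent unsatisfied.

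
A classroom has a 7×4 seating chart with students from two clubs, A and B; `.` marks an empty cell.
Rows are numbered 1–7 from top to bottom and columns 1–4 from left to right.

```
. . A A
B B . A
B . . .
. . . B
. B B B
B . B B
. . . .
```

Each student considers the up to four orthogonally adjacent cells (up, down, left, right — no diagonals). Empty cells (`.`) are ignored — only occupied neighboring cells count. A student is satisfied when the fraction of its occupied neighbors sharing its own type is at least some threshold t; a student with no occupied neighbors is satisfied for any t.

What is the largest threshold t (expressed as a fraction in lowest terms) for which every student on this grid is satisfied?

(1,3)A 1/1
(1,4)A 2/2
(2,1)B 2/2
(2,2)B 1/1
(2,4)A 1/1
(3,1)B 1/1
(4,4)B 1/1
(5,2)B 1/1
(5,3)B 3/3
(5,4)B 3/3
(6,1)B — no occupied neighbors
(6,3)B 2/2
(6,4)B 2/2
The smallest same-type fraction is 1/1 at (1,3), which reduces to 1/1. Any threshold above that leaves this student unsatisfied.

1/1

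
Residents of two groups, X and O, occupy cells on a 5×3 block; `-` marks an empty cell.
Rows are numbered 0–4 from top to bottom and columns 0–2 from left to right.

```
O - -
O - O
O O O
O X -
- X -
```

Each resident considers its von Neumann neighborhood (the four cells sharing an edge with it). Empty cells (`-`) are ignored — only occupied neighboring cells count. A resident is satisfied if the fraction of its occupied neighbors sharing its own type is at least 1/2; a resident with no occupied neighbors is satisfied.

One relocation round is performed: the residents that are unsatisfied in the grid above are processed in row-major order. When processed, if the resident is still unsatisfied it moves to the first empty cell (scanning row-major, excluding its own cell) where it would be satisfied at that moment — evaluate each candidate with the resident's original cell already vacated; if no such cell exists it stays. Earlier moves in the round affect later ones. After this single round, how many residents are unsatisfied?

Initially unsatisfied (in order): (3,1).
  (3,1) → (4,0).
Resulting grid:
O - -
O - O
O O O
O - -
X X -
All satisfied now.

0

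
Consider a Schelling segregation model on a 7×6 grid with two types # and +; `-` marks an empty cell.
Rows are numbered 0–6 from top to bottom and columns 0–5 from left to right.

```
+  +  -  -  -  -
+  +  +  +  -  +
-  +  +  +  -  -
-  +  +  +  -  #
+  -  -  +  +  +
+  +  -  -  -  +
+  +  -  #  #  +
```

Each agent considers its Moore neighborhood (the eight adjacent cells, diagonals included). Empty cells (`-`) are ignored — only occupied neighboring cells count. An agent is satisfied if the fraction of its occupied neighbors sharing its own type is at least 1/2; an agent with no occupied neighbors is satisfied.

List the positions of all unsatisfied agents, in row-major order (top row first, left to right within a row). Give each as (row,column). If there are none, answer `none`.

(0,0)+ 3/3 ✓
(0,1)+ 4/4 ✓
(1,0)+ 4/4 ✓
(1,1)+ 6/6 ✓
(1,2)+ 6/6 ✓
(1,3)+ 3/3 ✓
(1,5)+ 0/0 ✓
(2,1)+ 6/6 ✓
(2,2)+ 8/8 ✓
(2,3)+ 5/5 ✓
(3,1)+ 4/4 ✓
(3,2)+ 6/6 ✓
(3,3)+ 5/5 ✓
(3,5)# 0/2 ✗
(4,0)+ 3/3 ✓
(4,3)+ 3/3 ✓
(4,4)+ 4/5 ✓
(4,5)+ 2/3 ✓
(5,0)+ 4/4 ✓
(5,1)+ 4/4 ✓
(5,5)+ 3/4 ✓
(6,0)+ 3/3 ✓
(6,1)+ 3/3 ✓
(6,3)# 1/1 ✓
(6,4)# 1/3 ✗
(6,5)+ 1/2 ✓

(3,5), (6,4)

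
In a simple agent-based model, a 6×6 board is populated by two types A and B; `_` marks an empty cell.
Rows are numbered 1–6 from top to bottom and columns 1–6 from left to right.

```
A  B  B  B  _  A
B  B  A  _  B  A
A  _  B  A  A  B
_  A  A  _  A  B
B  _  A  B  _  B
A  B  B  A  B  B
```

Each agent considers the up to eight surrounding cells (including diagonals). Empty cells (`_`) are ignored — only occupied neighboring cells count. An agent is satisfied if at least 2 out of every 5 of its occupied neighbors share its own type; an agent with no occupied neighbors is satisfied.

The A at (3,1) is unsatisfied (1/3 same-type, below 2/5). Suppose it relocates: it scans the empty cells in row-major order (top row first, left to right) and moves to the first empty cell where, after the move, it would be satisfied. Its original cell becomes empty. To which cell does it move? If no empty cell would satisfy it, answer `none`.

Vacating (3,1). Empty cells in order:
  (1,5): 2/4 same-type → satisfied — stop here.

(1,5)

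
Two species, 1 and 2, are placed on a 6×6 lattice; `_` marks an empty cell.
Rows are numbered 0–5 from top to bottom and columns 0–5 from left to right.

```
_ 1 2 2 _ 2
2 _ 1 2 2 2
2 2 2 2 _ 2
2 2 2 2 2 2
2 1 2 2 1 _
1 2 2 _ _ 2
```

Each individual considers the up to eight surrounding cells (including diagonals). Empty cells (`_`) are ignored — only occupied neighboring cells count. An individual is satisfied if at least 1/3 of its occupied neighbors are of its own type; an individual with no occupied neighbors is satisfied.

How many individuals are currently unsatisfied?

4

(0,1)1 1/3 ok
(0,2)2 2/4 ok
(0,3)2 3/4 ok
(0,5)2 2/2 ok
(1,0)2 2/3 ok
(1,2)1 1/7 unhappy
(1,3)2 5/6 ok
(1,4)2 6/6 ok
(1,5)2 3/3 ok
(2,0)2 4/4 ok
(2,1)2 6/7 ok
(2,2)2 6/7 ok
(2,3)2 6/7 ok
(2,5)2 4/4 ok
(3,0)2 4/5 ok
(3,1)2 7/8 ok
(3,2)2 7/8 ok
(3,3)2 6/7 ok
(3,4)2 5/6 ok
(3,5)2 2/3 ok
(4,0)2 3/5 ok
(4,1)1 1/8 unhappy
(4,2)2 6/7 ok
(4,3)2 5/6 ok
(4,4)1 0/5 unhappy
(5,0)1 1/3 ok
(5,1)2 3/5 ok
(5,2)2 3/4 ok
(5,5)2 0/1 unhappy
Unsatisfied: (1,2), (4,1), (4,4), (5,5) — 4 in total.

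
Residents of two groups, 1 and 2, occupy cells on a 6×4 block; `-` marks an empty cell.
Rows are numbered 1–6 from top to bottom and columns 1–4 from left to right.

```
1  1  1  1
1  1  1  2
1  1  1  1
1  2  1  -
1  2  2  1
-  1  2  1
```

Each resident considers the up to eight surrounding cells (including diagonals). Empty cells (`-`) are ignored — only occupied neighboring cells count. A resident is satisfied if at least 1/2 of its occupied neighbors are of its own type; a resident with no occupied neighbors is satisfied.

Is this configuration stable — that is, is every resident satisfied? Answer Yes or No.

Row 1: (1,1)1 3/3 ok · (1,2)1 5/5 ok · (1,3)1 4/5 ok · (1,4)1 2/3 ok
Row 2: (2,1)1 5/5 ok · (2,2)1 8/8 ok · (2,3)1 7/8 ok · (2,4)2 0/5 unhappy
Row 3: (3,1)1 4/5 ok · (3,2)1 7/8 ok · (3,3)1 5/7 ok · (3,4)1 3/4 ok
Row 4: (4,1)1 3/5 ok · (4,2)2 2/8 unhappy · (4,3)1 4/7 ok
Row 5: (5,1)1 2/4 ok · (5,2)2 3/7 unhappy · (5,3)2 3/7 unhappy · (5,4)1 2/4 ok
Row 6: (6,2)1 1/4 unhappy · (6,3)2 2/5 unhappy · (6,4)1 1/3 unhappy
For instance (2,4) has only 0/5 same-type neighbors, below 1/2.

No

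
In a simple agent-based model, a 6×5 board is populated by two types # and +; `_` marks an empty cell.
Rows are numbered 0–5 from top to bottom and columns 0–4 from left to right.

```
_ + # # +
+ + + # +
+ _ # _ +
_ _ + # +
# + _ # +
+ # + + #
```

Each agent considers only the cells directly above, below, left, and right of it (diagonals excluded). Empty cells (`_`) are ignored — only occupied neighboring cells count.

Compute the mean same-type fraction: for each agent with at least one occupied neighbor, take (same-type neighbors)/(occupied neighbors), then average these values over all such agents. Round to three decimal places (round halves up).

Row 0: (0,1)+ 1/2 · (0,2)# 1/3 · (0,3)# 2/3 · (0,4)+ 1/2
Row 1: (1,0)+ 2/2 · (1,1)+ 3/3 · (1,2)+ 1/4 · (1,3)# 1/3 · (1,4)+ 2/3
Row 2: (2,0)+ 1/1 · (2,2)# 0/2 · (2,4)+ 2/2
Row 3: (3,2)+ 0/2 · (3,3)# 1/3 · (3,4)+ 2/3
Row 4: (4,0)# 0/2 · (4,1)+ 0/2 · (4,3)# 1/3 · (4,4)+ 1/3
Row 5: (5,0)+ 0/2 · (5,1)# 0/3 · (5,2)+ 1/2 · (5,3)+ 1/3 · (5,4)# 0/2
Sum over 24 agents: 1/2 + 1/3 + 2/3 + 1/2 + 2/2 + 3/3 + 1/4 + 1/3 + 2/3 + 1/1 + 0/2 + 2/2 + 0/2 + 1/3 + 2/3 + 0/2 + 0/2 + 1/3 + 1/3 + 0/2 + 0/3 + 1/2 + 1/3 + 0/2 = 39/4; mean = 39/4 ÷ 24 = 13/32 = 0.40625 → 0.406.

0.406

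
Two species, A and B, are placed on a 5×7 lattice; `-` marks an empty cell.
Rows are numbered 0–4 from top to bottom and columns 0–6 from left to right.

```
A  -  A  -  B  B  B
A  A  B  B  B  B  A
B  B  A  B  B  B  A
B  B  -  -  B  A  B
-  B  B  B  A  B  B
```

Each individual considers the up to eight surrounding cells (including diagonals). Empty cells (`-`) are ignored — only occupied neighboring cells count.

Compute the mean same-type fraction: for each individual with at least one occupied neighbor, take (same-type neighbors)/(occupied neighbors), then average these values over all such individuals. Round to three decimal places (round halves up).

Row 0: (0,0)A 2/2 · (0,2)A 1/3 · (0,4)B 4/4 · (0,5)B 4/5 · (0,6)B 2/3
Row 1: (1,0)A 2/4 · (1,1)A 4/7 · (1,2)B 3/6 · (1,3)B 5/7 · (1,4)B 7/7 · (1,5)B 6/8 · (1,6)A 1/5
Row 2: (2,0)B 3/5 · (2,1)B 4/7 · (2,2)A 1/6 · (2,3)B 5/6 · (2,4)B 6/7 · (2,5)B 5/8 · (2,6)A 2/5
Row 3: (3,0)B 4/4 · (3,1)B 5/6 · (3,4)B 5/7 · (3,5)A 2/8 · (3,6)B 3/5
Row 4: (4,1)B 3/3 · (4,2)B 3/3 · (4,3)B 2/3 · (4,4)A 1/4 · (4,5)B 3/5 · (4,6)B 2/3
Sum over 30 individuals: 2/2 + 1/3 + 4/4 + 4/5 + 2/3 + 2/4 + 4/7 + 3/6 + 5/7 + 7/7 + 6/8 + 1/5 + 3/5 + 4/7 + 1/6 + 5/6 + 6/7 + 5/8 + 2/5 + 4/4 + 5/6 + 5/7 + 2/8 + 3/5 + 3/3 + 3/3 + 2/3 + 1/4 + 3/5 + 2/3 = 16523/840; mean = 16523/840 ÷ 30 = 16523/25200 = 0.655674… → 0.656.

0.656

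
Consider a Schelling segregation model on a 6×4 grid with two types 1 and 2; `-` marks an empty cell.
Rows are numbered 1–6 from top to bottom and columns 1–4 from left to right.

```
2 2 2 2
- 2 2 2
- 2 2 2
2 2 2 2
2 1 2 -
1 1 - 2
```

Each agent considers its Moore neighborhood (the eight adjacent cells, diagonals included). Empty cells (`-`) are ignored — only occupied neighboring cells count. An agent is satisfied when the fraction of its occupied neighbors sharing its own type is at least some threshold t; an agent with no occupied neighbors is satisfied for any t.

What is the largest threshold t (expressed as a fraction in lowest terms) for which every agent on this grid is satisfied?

Row 1: (1,1)2 2/2 · (1,2)2 4/4 · (1,3)2 5/5 · (1,4)2 3/3
Row 2: (2,2)2 6/6 · (2,3)2 8/8 · (2,4)2 5/5
Row 3: (3,2)2 6/6 · (3,3)2 8/8 · (3,4)2 5/5
Row 4: (4,1)2 3/4 · (4,2)2 6/7 · (4,3)2 6/7 · (4,4)2 4/4
Row 5: (5,1)2 2/5 · (5,2)1 2/7 · (5,3)2 4/6
Row 6: (6,1)1 2/3 · (6,2)1 2/4 · (6,4)2 1/1
The smallest same-type fraction is 2/7 at (5,2), which reduces to 2/7. Any threshold above that leaves this agent unsatisfied.

2/7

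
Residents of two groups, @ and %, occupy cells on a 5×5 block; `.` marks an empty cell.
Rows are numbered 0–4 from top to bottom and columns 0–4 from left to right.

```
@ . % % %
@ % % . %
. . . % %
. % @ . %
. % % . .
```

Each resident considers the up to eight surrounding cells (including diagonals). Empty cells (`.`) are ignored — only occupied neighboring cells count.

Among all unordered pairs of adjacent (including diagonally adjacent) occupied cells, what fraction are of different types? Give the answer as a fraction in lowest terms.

Scan each occupied cell's neighbors to the right and below (and the two forward diagonals) so each pair is counted once.
From row 0: 1 unlike of 9 pairs (running 1/9).
From row 1: 1 unlike of 5 pairs (running 2/14).
From row 2: 1 unlike of 4 pairs (running 3/18).
From row 3: 3 unlike of 5 pairs (running 6/23).
From row 4: 0 unlike of 1 pairs (running 6/24).
Total adjacent occupied pairs: 24; unlike-type pairs: 6.
6/24 reduces to 1/4.

1/4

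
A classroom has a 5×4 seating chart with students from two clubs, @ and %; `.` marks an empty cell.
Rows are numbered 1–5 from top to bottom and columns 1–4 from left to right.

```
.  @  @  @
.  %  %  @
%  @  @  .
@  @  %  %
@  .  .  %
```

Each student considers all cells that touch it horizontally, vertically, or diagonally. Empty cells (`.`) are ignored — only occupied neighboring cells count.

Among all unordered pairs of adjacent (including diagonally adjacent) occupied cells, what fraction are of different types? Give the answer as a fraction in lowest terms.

Scan each occupied cell's neighbors to the right and below (and the two forward diagonals) so each pair is counted once.
Row 1: @(1,2)–@(1,3)= @(1,2)–%(2,2)≠ @(1,2)–%(2,3)≠ @(1,3)–@(1,4)= @(1,3)–%(2,3)≠ @(1,3)–@(2,4)= @(1,3)–%(2,2)≠ @(1,4)–@(2,4)= @(1,4)–%(2,3)≠  → 5/9 unlike.
Row 2: %(2,2)–%(2,3)= %(2,2)–@(3,2)≠ %(2,2)–@(3,3)≠ %(2,2)–%(3,1)= %(2,3)–@(2,4)≠ %(2,3)–@(3,3)≠ %(2,3)–@(3,2)≠ @(2,4)–@(3,3)=  → 5/8 unlike.
Row 3: %(3,1)–@(3,2)≠ %(3,1)–@(4,1)≠ %(3,1)–@(4,2)≠ @(3,2)–@(3,3)= @(3,2)–@(4,2)= @(3,2)–%(4,3)≠ @(3,2)–@(4,1)= @(3,3)–%(4,3)≠ @(3,3)–%(4,4)≠ @(3,3)–@(4,2)=  → 6/10 unlike.
Row 4: @(4,1)–@(4,2)= @(4,1)–@(5,1)= @(4,2)–%(4,3)≠ @(4,2)–@(5,1)= %(4,3)–%(4,4)= %(4,3)–%(5,4)= %(4,4)–%(5,4)=  → 1/7 unlike.
Total adjacent occupied pairs: 34; unlike-type pairs: 17.
17/34 reduces to 1/2.

1/2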